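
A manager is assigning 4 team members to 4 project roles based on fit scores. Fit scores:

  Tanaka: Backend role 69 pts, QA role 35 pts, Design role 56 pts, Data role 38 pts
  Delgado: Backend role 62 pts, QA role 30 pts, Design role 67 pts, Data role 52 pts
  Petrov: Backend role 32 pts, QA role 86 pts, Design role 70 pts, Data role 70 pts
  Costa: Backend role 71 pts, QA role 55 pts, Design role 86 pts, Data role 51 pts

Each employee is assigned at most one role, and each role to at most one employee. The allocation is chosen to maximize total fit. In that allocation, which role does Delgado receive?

Optimal: Tanaka→Backend role (69 pts), Delgado→Data role (52 pts), Petrov→QA role (86 pts), Costa→Design role (86 pts) — total 69+52+86+86 = 293 pts.
Row-greedy (each employee in turn takes its best remaining role) gives 273 pts, worse by 20.
Swapping Tanaka↔Costa (Tanaka→Design role 56 pts, Costa→Backend role 71 pts) loses 28.
Delgado's own top role is Design role (67 pts), but forcing Delgado→Design role and reassigning the rest optimally gives only 273 pts — worse by 20.

Delgado receives Data role.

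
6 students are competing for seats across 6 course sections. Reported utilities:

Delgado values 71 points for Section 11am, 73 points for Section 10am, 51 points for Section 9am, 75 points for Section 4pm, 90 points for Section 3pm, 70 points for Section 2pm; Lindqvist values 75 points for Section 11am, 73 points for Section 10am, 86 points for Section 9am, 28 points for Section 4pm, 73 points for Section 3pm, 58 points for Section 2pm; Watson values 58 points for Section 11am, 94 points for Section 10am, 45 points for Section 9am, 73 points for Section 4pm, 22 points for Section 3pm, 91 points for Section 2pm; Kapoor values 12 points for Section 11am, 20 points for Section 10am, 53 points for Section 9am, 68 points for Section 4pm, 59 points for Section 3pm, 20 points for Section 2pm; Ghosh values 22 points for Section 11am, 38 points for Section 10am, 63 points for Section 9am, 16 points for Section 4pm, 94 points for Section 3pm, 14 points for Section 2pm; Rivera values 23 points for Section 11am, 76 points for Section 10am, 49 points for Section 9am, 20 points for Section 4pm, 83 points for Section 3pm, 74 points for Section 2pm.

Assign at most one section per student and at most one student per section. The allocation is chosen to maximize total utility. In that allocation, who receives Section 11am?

Optimal: Delgado→Section 11am (71 points), Lindqvist→Section 9am (86 points), Watson→Section 10am (94 points), Kapoor→Section 4pm (68 points), Ghosh→Section 3pm (94 points), Rivera→Section 2pm (74 points) — total 71+86+94+68+94+74 = 487 points.
Row-greedy (each student in turn takes its best remaining section) gives 434 points, worse by 53.
Next-best assignment: Delgado→Section 11am, Lindqvist→Section 9am, Watson→Section 2pm, Kapoor→Section 4pm, Ghosh→Section 3pm, Rivera→Section 10am = 486 points.
Delgado's own top section is Section 3pm (90 points), but forcing Delgado→Section 3pm and reassigning the rest optimally gives only 464 points — worse by 23.

Delgado receives Section 11am.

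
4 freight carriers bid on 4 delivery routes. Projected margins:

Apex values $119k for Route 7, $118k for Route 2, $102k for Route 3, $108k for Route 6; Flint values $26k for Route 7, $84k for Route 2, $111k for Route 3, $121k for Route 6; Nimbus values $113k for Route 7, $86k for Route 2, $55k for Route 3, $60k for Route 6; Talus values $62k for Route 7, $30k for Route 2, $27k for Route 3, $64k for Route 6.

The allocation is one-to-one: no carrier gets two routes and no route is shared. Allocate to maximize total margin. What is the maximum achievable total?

Optimal: Apex→Route 2 ($118k), Flint→Route 3 ($111k), Nimbus→Route 7 ($113k), Talus→Route 6 ($64k) — total 118+111+113+64 = $406k.
Row-greedy (each carrier in turn takes its best remaining route) gives $353k, worse by 53.
Next-best assignment: Apex→Route 7, Flint→Route 3, Nimbus→Route 2, Talus→Route 6 = $380k.
Swapping Flint↔Nimbus (Flint→Route 7 $26k, Nimbus→Route 3 $55k) loses 143.

Max total: $406k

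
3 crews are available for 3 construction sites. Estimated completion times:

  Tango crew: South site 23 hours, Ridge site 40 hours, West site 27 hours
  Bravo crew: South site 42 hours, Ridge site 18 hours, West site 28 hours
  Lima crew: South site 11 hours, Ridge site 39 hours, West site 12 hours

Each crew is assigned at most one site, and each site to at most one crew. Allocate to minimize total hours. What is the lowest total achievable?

Optimal: Tango crew→South site (23 hours), Bravo crew→Ridge site (18 hours), Lima crew→West site (12 hours) — total 23+18+12 = 53 hours.
Min-entry greedy (repeatedly take the single cheapest remaining cell) gives 56 hours, worse by 3.
Every other assignment is strictly worse.

Minimum total: 53 hours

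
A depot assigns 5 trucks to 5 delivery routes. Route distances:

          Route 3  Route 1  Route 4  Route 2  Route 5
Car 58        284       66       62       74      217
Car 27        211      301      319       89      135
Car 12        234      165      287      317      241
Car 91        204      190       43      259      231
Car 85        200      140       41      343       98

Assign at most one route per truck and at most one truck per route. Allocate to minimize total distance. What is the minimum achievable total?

Optimal: Car 58→Route 1 (66 km), Car 27→Route 2 (89 km), Car 12→Route 3 (234 km), Car 91→Route 4 (43 km), Car 85→Route 5 (98 km) — total 66+89+234+43+98 = 530 km.
Row-greedy (each truck in turn takes its cheapest remaining route) gives 618 km, worse by 88.
Swapping Car 91↔Car 27 (Car 91→Route 2 259 km, Car 27→Route 4 319 km) adds 446.
Checked against all permutations: 530 km is optimal.

Min total: 530 km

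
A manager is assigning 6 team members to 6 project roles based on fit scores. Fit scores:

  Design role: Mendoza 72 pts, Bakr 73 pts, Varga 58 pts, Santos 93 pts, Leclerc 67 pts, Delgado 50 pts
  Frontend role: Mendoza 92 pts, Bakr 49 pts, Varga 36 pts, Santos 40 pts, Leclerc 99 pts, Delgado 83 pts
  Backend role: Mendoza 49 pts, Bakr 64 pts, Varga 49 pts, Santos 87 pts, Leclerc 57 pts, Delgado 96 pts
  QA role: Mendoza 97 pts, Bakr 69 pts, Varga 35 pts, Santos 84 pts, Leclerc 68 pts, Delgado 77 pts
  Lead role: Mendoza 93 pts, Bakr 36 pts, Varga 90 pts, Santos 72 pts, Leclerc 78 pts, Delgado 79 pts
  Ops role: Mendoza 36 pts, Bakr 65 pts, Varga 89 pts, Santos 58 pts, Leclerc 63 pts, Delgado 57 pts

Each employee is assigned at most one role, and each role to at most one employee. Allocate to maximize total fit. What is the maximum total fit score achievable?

This is a one-to-one assignment (maximum-weight bipartite matching).
Optimal: Mendoza→QA role (97 pts), Bakr→Ops role (65 pts), Varga→Lead role (90 pts), Santos→Design role (93 pts), Leclerc→Frontend role (99 pts), Delgado→Backend role (96 pts) — total 97+65+90+93+99+96 = 540 pts.
Row-greedy (each employee in turn takes its best remaining role) gives 503 pts, worse by 37.
Next-best assignment: Mendoza→Lead role, Bakr→QA role, Varga→Ops role, Santos→Design role, Leclerc→Frontend role, Delgado→Backend role = 539 pts.
Every other assignment is strictly worse.

Max total: 540 pts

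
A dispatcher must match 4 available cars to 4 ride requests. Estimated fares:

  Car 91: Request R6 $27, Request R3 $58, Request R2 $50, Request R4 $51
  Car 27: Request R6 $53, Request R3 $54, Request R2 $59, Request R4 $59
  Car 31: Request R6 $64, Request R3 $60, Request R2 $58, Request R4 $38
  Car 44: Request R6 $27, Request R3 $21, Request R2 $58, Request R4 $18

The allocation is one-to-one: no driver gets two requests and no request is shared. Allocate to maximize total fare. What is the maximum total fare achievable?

Optimal: Car 91→Request R3 ($58), Car 27→Request R4 ($59), Car 31→Request R6 ($64), Car 44→Request R2 ($58) — total 58+59+64+58 = $239.
Max-entry greedy (repeatedly take the single best remaining cell) gives $199, worse by 40.
Next-best assignment: Car 91→Request R4, Car 27→Request R3, Car 31→Request R6, Car 44→Request R2 = $227.

Maximum total: $239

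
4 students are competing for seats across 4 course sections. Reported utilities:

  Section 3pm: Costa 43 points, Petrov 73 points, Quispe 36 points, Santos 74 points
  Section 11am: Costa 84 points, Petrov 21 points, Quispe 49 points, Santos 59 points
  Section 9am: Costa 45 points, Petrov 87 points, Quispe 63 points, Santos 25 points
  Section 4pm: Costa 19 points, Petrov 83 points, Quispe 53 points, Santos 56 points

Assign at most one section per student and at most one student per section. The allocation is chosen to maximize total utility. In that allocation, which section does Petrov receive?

Petrov receives Section 4pm.

Optimal: Costa→Section 11am (84 points), Petrov→Section 4pm (83 points), Quispe→Section 9am (63 points), Santos→Section 3pm (74 points) — total 84+83+63+74 = 304 points.
Column-greedy (each section in turn goes to its best remaining student) gives 298 points, worse by 6.
Swapping Petrov↔Quispe (Petrov→Section 9am 87 points, Quispe→Section 4pm 53 points) loses 6.
Petrov's own top section is Section 9am (87 points), but forcing Petrov→Section 9am and reassigning the rest optimally gives only 298 points — worse by 6.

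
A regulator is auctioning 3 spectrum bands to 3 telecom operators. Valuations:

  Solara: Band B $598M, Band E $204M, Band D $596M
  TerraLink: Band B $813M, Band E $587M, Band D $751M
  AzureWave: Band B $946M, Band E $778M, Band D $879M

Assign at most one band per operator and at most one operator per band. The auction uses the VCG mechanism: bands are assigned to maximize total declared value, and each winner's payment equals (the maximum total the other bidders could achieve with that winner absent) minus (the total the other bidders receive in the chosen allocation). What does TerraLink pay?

Efficient allocation: Solara→Band D ($596M), TerraLink→Band B ($813M), AzureWave→Band E ($778M); total welfare W = $2187M.
TerraLink receives Band B at value $813M, so the others get W − 813 = $1374M.
Without TerraLink: best allocation of the remaining 2 bidders over all 3 bands is Solara→Band D ($596M), AzureWave→Band B ($946M), total $1542M.
VCG payment = (others' best without TerraLink) − (others' welfare with TerraLink) = 1542 − 1374 = $168M.

TerraLink pays $168M.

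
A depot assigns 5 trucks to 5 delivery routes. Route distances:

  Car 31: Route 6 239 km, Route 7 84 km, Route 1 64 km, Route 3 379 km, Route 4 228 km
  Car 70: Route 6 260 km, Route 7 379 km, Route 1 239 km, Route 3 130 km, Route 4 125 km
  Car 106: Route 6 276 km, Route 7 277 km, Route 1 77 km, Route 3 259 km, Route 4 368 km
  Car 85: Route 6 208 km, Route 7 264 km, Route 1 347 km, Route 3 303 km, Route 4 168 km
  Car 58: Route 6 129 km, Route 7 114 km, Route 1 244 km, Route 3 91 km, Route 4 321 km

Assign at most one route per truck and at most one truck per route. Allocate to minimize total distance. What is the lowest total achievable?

Optimal: Car 31→Route 7 (84 km), Car 70→Route 4 (125 km), Car 106→Route 1 (77 km), Car 85→Route 6 (208 km), Car 58→Route 3 (91 km) — total 84+125+77+208+91 = 585 km.
Row-greedy (each truck in turn takes its cheapest remaining route) gives 770 km, worse by 185.
Next-best assignment: Car 31→Route 7, Car 70→Route 3, Car 106→Route 1, Car 85→Route 4, Car 58→Route 6 = 588 km.
Every other assignment is strictly worse.

Minimum total: 585 km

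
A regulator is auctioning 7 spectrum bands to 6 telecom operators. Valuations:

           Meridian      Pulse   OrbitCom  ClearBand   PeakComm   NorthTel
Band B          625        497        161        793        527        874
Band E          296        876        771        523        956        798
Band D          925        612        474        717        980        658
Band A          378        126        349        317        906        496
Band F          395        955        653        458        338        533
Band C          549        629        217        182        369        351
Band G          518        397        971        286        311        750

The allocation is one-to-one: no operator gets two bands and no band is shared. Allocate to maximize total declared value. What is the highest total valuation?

Max total: $5348M

Optimal: Meridian→Band D ($925M), Pulse→Band F ($955M), OrbitCom→Band G ($971M), ClearBand→Band B ($793M), PeakComm→Band A ($906M), NorthTel→Band E ($798M) — total 925+955+971+793+906+798 = $5348M.
Row-greedy (each operator in turn takes its best remaining band) gives $5096M, worse by 252.
Next-best assignment: Meridian→Band D, Pulse→Band F, OrbitCom→Band G, ClearBand→Band E, PeakComm→Band A, NorthTel→Band B = $5154M.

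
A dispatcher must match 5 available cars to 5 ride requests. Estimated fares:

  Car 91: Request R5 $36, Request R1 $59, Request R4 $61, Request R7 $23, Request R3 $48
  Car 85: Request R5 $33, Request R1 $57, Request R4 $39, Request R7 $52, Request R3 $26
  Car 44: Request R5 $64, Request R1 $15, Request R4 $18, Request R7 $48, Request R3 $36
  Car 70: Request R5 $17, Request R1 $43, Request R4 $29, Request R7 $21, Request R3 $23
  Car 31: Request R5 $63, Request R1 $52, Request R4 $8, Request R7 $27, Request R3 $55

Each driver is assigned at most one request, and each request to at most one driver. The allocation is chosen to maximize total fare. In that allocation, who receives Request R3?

Car 31 receives Request R3.

Optimal: Car 91→Request R4 ($61), Car 85→Request R7 ($52), Car 44→Request R5 ($64), Car 70→Request R1 ($43), Car 31→Request R3 ($55) — total 61+52+64+43+55 = $275.
Row-greedy (each driver in turn takes its best remaining request) gives $232, worse by 43.
Next-best assignment: Car 91→Request R1, Car 85→Request R7, Car 44→Request R5, Car 70→Request R4, Car 31→Request R3 = $259.
Swapping Car 31↔Car 85 (Car 31→Request R7 $27, Car 85→Request R3 $26) loses 54.
Car 31's own top request is Request R5 ($63), but forcing Car 31→Request R5 and reassigning the rest optimally gives only $255 — worse by 20.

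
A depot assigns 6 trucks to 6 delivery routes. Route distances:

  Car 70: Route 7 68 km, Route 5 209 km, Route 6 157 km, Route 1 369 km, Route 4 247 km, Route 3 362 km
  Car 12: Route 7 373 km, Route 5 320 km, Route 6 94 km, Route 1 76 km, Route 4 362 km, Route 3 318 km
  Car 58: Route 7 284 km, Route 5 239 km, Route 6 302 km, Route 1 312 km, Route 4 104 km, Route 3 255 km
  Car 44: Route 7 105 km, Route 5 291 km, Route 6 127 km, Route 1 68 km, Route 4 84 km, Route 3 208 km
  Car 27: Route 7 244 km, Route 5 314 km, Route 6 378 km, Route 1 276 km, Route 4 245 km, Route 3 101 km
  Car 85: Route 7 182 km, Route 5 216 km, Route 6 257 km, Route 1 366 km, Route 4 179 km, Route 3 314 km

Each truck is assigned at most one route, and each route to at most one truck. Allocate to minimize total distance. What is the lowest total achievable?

Min total: 651 km

Optimal: Car 70→Route 7 (68 km), Car 12→Route 6 (94 km), Car 58→Route 4 (104 km), Car 44→Route 1 (68 km), Car 27→Route 3 (101 km), Car 85→Route 5 (216 km) — total 68+94+104+68+101+216 = 651 km.
Row-greedy (each truck in turn takes its cheapest remaining route) gives 692 km, worse by 41.
Every other assignment is strictly worse.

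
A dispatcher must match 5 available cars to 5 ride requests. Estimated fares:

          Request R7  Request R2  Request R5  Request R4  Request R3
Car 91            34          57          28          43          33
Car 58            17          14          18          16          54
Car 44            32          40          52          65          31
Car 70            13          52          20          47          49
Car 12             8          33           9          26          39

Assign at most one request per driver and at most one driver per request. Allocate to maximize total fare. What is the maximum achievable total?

Maximum total: $220

Optimal: Car 91→Request R7 ($34), Car 58→Request R3 ($54), Car 44→Request R5 ($52), Car 70→Request R4 ($47), Car 12→Request R2 ($33) — total 34+54+52+47+33 = $220.
Row-greedy (each driver in turn takes its best remaining request) gives $204, worse by 16.
Next-best assignment: Car 91→Request R7, Car 58→Request R3, Car 44→Request R5, Car 70→Request R2, Car 12→Request R4 = $218.
Swapping Car 58↔Car 91 (Car 58→Request R7 $17, Car 91→Request R3 $33) loses 38.
Every other assignment is strictly worse.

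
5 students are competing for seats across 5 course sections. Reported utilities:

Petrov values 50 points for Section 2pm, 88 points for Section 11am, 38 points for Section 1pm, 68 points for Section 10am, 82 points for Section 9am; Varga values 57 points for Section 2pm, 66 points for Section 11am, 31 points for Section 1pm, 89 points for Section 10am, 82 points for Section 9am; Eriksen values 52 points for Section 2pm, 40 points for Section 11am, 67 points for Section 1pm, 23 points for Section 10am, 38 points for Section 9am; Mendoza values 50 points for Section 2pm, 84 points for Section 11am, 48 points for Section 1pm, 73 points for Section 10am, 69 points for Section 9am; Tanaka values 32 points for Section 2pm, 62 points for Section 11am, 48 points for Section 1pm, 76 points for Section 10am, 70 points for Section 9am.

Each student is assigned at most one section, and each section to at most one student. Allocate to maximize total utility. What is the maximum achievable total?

Max total: 366 points

This is the linear assignment problem.
Optimal: Petrov→Section 9am (82 points), Varga→Section 2pm (57 points), Eriksen→Section 1pm (67 points), Mendoza→Section 11am (84 points), Tanaka→Section 10am (76 points) — total 82+57+67+84+76 = 366 points.
Column-greedy (each section in turn goes to its best remaining student) gives 357 points, worse by 9.
Next-best assignment: Petrov→Section 11am, Varga→Section 10am, Eriksen→Section 1pm, Mendoza→Section 2pm, Tanaka→Section 9am = 364 points.
Every other assignment is strictly worse.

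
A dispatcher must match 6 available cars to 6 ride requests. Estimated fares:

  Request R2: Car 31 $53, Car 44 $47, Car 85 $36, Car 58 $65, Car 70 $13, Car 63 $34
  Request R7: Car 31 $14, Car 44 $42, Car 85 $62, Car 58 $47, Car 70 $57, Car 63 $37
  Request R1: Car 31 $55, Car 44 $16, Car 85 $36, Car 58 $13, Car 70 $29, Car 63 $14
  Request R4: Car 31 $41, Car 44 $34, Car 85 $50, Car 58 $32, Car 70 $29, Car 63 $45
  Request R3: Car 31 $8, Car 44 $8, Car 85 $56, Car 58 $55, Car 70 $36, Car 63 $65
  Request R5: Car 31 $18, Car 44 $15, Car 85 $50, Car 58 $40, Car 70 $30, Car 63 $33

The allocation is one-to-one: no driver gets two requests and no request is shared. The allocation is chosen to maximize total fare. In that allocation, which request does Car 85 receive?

Car 85 receives Request R5.

This is the linear assignment problem.
Optimal: Car 31→Request R1 ($55), Car 44→Request R4 ($34), Car 85→Request R5 ($50), Car 58→Request R2 ($65), Car 70→Request R7 ($57), Car 63→Request R3 ($65) — total 55+34+50+65+57+65 = $326.
Max-entry greedy (repeatedly take the single best remaining cell) gives $311, worse by 15.
Every other assignment is strictly worse.
Car 85's own top request is Request R7 ($62), but forcing Car 85→Request R7 and reassigning the rest optimally gives only $311 — worse by 15.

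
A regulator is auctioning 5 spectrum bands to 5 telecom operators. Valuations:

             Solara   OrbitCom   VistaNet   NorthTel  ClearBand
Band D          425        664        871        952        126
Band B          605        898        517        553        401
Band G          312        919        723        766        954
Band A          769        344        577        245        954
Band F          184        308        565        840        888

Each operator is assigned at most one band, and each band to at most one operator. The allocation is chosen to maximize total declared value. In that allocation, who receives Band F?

NorthTel receives Band F.

Optimal: Solara→Band A ($769M), OrbitCom→Band B ($898M), VistaNet→Band D ($871M), NorthTel→Band F ($840M), ClearBand→Band G ($954M) — total 769+898+871+840+954 = $4332M.
Row-greedy (each operator in turn takes its best remaining band) gives $3800M, worse by 532.
Swapping VistaNet↔ClearBand (VistaNet→Band G $723M, ClearBand→Band D $126M) loses 976.
Checked against all permutations: $4332M is optimal.
NorthTel's own top band is Band D ($952M), but forcing NorthTel→Band D and reassigning the rest optimally gives only $4230M — worse by 102.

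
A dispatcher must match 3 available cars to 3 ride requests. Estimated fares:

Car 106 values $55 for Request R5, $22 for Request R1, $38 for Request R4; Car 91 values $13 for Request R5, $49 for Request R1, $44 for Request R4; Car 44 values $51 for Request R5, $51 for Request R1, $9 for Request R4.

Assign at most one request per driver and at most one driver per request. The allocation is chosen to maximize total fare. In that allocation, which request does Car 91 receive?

This is the linear assignment problem.
Optimal: Car 106→Request R5 ($55), Car 91→Request R4 ($44), Car 44→Request R1 ($51) — total 55+44+51 = $150.
Next-best assignment: Car 106→Request R4, Car 91→Request R1, Car 44→Request R5 = $138.
Swapping Car 91↔Car 106 (Car 91→Request R5 $13, Car 106→Request R4 $38) loses 48.
Car 91's own top request is Request R1 ($49), but forcing Car 91→Request R1 and reassigning the rest optimally gives only $138 — worse by 12.

Car 91 receives Request R4.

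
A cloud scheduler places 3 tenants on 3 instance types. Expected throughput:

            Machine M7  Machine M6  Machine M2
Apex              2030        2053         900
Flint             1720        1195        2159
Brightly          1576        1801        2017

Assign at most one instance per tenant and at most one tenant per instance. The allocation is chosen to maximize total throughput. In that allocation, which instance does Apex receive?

Apex receives Machine M7.

This is the linear assignment problem.
Optimal: Apex→Machine M7 (2030 ops/s), Flint→Machine M2 (2159 ops/s), Brightly→Machine M6 (1801 ops/s) — total 2030+2159+1801 = 5990 ops/s.
Row-greedy (each tenant in turn takes its best remaining instance) gives 5788 ops/s, worse by 202.
No other one-to-one assignment exceeds 5990 ops/s.
Apex's own top instance is Machine M6 (2053 ops/s), but forcing Apex→Machine M6 and reassigning the rest optimally gives only 5790 ops/s — worse by 200.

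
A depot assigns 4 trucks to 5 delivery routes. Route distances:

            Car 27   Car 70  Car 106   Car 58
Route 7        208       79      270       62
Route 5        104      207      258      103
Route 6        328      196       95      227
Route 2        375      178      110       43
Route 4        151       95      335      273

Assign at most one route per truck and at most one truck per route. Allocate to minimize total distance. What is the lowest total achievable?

Optimal: Car 27→Route 5 (104 km), Car 70→Route 7 (79 km), Car 106→Route 6 (95 km), Car 58→Route 2 (43 km) — total 104+79+95+43 = 321 km.
No other one-to-one assignment undercuts 321 km.

Minimum total: 321 km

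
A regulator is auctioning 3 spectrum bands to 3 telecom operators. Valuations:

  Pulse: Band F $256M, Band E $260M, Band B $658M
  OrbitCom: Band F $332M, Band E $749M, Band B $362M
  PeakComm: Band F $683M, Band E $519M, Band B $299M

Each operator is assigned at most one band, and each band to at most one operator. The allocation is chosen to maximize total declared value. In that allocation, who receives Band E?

OrbitCom receives Band E.

Optimal: Pulse→Band B ($658M), OrbitCom→Band E ($749M), PeakComm→Band F ($683M) — total 658+749+683 = $2090M.
Next-best assignment: Pulse→Band B, OrbitCom→Band F, PeakComm→Band E = $1509M.
Every other assignment is strictly worse.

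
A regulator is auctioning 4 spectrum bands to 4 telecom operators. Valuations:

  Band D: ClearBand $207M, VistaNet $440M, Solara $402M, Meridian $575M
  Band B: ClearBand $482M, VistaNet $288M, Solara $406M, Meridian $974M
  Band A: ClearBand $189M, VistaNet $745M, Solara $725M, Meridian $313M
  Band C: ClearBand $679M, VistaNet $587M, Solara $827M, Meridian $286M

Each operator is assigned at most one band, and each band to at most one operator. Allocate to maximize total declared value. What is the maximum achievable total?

Max total: $2818M

This is the linear assignment problem.
Optimal: ClearBand→Band C ($679M), VistaNet→Band D ($440M), Solara→Band A ($725M), Meridian→Band B ($974M) — total 679+440+725+974 = $2818M.
Max-entry greedy (repeatedly take the single best remaining cell) gives $2753M, worse by 65.
Next-best assignment: ClearBand→Band C, VistaNet→Band A, Solara→Band D, Meridian→Band B = $2800M.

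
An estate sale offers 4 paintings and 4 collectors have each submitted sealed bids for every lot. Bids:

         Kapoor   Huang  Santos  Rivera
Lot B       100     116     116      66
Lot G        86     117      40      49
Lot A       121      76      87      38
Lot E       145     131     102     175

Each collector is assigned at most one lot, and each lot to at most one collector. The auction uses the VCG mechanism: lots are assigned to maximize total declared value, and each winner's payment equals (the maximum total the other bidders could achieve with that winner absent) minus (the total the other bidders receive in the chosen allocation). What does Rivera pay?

Efficient allocation: Kapoor→Lot A ($121), Huang→Lot G ($117), Santos→Lot B ($116), Rivera→Lot E ($175); total welfare W = $529.
Rivera receives Lot E at value $175, so the others get W − 175 = $354.
Without Rivera: best allocation of the remaining 3 bidders over all 4 lots is Kapoor→Lot E ($145), Huang→Lot G ($117), Santos→Lot B ($116), total $378.
VCG payment = (others' best without Rivera) − (others' welfare with Rivera) = 378 − 354 = $24.

Rivera pays $24.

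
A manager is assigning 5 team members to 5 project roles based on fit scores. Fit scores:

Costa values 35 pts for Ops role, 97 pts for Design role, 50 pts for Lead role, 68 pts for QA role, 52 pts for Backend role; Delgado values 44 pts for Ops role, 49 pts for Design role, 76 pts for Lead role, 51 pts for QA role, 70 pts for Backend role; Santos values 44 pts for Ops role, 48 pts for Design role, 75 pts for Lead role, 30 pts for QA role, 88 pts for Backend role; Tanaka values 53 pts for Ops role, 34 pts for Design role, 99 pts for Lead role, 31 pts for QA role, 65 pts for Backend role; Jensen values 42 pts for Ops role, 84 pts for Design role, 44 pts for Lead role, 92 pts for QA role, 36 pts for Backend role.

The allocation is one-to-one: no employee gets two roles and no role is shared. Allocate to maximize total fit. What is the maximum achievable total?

Optimal: Costa→Design role (97 pts), Delgado→Ops role (44 pts), Santos→Backend role (88 pts), Tanaka→Lead role (99 pts), Jensen→QA role (92 pts) — total 97+44+88+99+92 = 420 pts.
Next-best assignment: Costa→Design role, Delgado→Lead role, Santos→Backend role, Tanaka→Ops role, Jensen→QA role = 406 pts.
Swapping Tanaka↔Costa (Tanaka→Design role 34 pts, Costa→Lead role 50 pts) loses 112.

Maximum total: 420 pts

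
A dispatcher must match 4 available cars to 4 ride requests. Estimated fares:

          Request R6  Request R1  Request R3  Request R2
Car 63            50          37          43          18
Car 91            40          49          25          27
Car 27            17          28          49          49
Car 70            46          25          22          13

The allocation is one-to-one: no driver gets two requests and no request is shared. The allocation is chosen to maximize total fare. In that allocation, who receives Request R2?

Optimal: Car 63→Request R3 ($43), Car 91→Request R1 ($49), Car 27→Request R2 ($49), Car 70→Request R6 ($46) — total 43+49+49+46 = $187.
Column-greedy (each request in turn goes to its best remaining driver) gives $161, worse by 26.
Swapping Car 91↔Car 63 (Car 91→Request R3 $25, Car 63→Request R1 $37) loses 30.
Car 27's own top request is Request R3 ($49), but forcing Car 27→Request R3 and reassigning the rest optimally gives only $162 — worse by 25.

Car 27 receives Request R2.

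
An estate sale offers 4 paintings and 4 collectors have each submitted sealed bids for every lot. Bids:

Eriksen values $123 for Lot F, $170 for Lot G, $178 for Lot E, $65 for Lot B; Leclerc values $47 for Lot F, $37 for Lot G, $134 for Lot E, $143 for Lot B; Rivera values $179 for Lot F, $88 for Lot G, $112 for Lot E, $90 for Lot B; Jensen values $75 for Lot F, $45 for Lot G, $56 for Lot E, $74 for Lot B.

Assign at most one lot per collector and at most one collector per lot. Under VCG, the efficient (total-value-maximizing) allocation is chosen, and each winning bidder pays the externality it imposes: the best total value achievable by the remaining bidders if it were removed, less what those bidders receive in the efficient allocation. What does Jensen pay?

Efficient allocation: Eriksen→Lot G ($170), Leclerc→Lot E ($134), Rivera→Lot F ($179), Jensen→Lot B ($74); total welfare W = $557.
Jensen receives Lot B at value $74, so the others get W − 74 = $483.
Without Jensen: best allocation of the remaining 3 bidders over all 4 lots is Eriksen→Lot E ($178), Leclerc→Lot B ($143), Rivera→Lot F ($179), total $500.
VCG payment = (others' best without Jensen) − (others' welfare with Jensen) = 500 − 483 = $17.

Jensen pays $17.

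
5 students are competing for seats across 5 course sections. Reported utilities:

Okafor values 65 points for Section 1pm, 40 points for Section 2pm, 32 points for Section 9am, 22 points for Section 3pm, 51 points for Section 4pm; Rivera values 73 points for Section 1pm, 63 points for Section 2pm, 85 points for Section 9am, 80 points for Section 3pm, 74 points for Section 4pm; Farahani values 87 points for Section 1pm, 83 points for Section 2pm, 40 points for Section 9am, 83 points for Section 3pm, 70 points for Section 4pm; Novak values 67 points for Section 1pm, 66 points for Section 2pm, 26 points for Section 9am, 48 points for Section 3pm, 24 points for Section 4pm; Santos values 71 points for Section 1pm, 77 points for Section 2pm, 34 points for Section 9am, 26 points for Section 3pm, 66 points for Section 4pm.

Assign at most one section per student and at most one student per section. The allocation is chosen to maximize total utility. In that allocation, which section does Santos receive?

Santos receives Section 4pm.

Optimal: Okafor→Section 1pm (65 points), Rivera→Section 9am (85 points), Farahani→Section 3pm (83 points), Novak→Section 2pm (66 points), Santos→Section 4pm (66 points) — total 65+85+83+66+66 = 365 points.
Row-greedy (each student in turn takes its best remaining section) gives 347 points, worse by 18.
Checked against all permutations: 365 points is optimal.
Santos's own top section is Section 2pm (77 points), but forcing Santos→Section 2pm and reassigning the rest optimally gives only 363 points — worse by 2.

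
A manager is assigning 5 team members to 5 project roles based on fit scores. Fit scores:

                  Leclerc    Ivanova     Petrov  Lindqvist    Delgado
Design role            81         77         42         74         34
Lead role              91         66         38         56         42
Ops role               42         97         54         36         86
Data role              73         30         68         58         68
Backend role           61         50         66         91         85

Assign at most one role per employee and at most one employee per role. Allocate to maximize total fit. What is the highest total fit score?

Optimal: Leclerc→Lead role (91 pts), Ivanova→Ops role (97 pts), Petrov→Data role (68 pts), Lindqvist→Design role (74 pts), Delgado→Backend role (85 pts) — total 91+97+68+74+85 = 415 pts.
Row-greedy (each employee in turn takes its best remaining role) gives 381 pts, worse by 34.
Next-best assignment: Leclerc→Lead role, Ivanova→Design role, Petrov→Data role, Lindqvist→Backend role, Delgado→Ops role = 413 pts.
Swapping Delgado↔Lindqvist (Delgado→Design role 34 pts, Lindqvist→Backend role 91 pts) loses 34.
Every other assignment is strictly worse.

Max total: 415 pts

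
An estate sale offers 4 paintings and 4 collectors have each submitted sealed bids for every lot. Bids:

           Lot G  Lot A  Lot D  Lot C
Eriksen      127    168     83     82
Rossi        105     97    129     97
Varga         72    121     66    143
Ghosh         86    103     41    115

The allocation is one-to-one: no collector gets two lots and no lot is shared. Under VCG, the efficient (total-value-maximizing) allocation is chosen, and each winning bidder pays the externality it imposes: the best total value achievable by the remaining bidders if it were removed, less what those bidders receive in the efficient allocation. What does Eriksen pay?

Eriksen pays $17.

Efficient allocation: Eriksen→Lot A ($168), Rossi→Lot D ($129), Varga→Lot C ($143), Ghosh→Lot G ($86); total welfare W = $526.
Eriksen receives Lot A at value $168, so the others get W − 168 = $358.
Without Eriksen: best allocation of the remaining 3 bidders over all 4 lots is Rossi→Lot D ($129), Varga→Lot C ($143), Ghosh→Lot A ($103), total $375.
VCG payment = (others' best without Eriksen) − (others' welfare with Eriksen) = 375 − 358 = $17.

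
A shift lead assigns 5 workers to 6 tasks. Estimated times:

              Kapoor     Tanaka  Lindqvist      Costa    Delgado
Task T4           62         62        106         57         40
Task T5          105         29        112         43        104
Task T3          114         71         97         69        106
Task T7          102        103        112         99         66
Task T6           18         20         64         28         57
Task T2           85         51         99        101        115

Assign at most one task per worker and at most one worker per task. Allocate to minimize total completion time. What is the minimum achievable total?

Treat this as an assignment problem: match each worker to one task.
Optimal: Kapoor→Task T6 (18 min), Tanaka→Task T2 (51 min), Lindqvist→Task T3 (97 min), Costa→Task T5 (43 min), Delgado→Task T4 (40 min) — total 18+51+97+43+40 = 249 min.
Column-greedy (each task in turn goes to its cheapest remaining worker) gives 304 min, worse by 55.
Next-best assignment: Kapoor→Task T6, Tanaka→Task T5, Lindqvist→Task T2, Costa→Task T3, Delgado→Task T4 = 255 min.
Swapping Tanaka↔Kapoor (Tanaka→Task T6 20 min, Kapoor→Task T2 85 min) adds 36.
Every other assignment is strictly worse.

Minimum total: 249 min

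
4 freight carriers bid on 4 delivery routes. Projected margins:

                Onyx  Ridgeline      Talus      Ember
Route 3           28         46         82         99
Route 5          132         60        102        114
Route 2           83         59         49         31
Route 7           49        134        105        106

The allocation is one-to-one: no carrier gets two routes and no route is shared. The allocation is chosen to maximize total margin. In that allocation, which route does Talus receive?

Optimal: Onyx→Route 2 ($83k), Ridgeline→Route 7 ($134k), Talus→Route 5 ($102k), Ember→Route 3 ($99k) — total 83+134+102+99 = $418k.
Max-entry greedy (repeatedly take the single best remaining cell) gives $414k, worse by 4.
Every other assignment is strictly worse.
Talus's own top route is Route 7 ($105k), but forcing Talus→Route 7 and reassigning the rest optimally gives only $395k — worse by 23.

Talus receives Route 5.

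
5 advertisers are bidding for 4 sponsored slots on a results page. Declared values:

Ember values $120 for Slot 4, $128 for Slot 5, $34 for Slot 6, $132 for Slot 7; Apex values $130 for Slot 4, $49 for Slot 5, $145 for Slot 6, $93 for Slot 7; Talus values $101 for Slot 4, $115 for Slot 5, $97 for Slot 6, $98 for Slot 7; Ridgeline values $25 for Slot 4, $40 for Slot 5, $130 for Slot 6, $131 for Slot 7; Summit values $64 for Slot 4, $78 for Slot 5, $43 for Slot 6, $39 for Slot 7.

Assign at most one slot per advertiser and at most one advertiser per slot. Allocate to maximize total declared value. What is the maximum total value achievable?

Treat this as an assignment problem: match each advertiser to one slot.
Optimal: Ember→Slot 4 ($120), Talus→Slot 5 ($115), Apex→Slot 6 ($145), Ridgeline→Slot 7 ($131) — total 120+115+145+131 = $511.
Column-greedy (each slot in turn goes to its best remaining advertiser) gives $486, worse by 25.
Next-best assignment: Apex→Slot 4, Talus→Slot 5, Ridgeline→Slot 6, Ember→Slot 7 = $507.

Maximum total: $511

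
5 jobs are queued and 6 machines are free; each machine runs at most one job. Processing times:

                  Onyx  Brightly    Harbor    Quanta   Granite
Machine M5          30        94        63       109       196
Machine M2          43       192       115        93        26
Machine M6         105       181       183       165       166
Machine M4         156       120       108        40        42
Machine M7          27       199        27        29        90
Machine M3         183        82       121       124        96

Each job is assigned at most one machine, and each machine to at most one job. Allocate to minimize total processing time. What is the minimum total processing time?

Optimal: Onyx→Machine M5 (30 min), Brightly→Machine M3 (82 min), Harbor→Machine M7 (27 min), Quanta→Machine M4 (40 min), Granite→Machine M2 (26 min) — total 30+82+27+40+26 = 205 min.
Row-greedy (each job in turn takes its cheapest remaining machine) gives 238 min, worse by 33.
Swapping Quanta↔Onyx (Quanta→Machine M5 109 min, Onyx→Machine M4 156 min) adds 195.
No other one-to-one assignment undercuts 205 min.

Minimum total: 205 min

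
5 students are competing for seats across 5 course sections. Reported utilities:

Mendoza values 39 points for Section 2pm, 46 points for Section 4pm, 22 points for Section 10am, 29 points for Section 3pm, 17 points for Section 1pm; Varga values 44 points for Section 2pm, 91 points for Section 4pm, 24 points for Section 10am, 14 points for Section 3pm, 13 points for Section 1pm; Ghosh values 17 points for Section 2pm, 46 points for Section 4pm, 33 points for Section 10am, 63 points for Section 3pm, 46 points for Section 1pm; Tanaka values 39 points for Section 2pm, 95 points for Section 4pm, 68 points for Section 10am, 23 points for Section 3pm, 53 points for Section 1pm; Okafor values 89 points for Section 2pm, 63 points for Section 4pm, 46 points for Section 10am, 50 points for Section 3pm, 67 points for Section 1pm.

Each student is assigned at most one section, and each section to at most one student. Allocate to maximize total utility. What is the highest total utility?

Maximum total: 328 points

Optimal: Mendoza→Section 2pm (39 points), Varga→Section 4pm (91 points), Ghosh→Section 3pm (63 points), Tanaka→Section 10am (68 points), Okafor→Section 1pm (67 points) — total 39+91+63+68+67 = 328 points.
Max-entry greedy (repeatedly take the single best remaining cell) gives 288 points, worse by 40.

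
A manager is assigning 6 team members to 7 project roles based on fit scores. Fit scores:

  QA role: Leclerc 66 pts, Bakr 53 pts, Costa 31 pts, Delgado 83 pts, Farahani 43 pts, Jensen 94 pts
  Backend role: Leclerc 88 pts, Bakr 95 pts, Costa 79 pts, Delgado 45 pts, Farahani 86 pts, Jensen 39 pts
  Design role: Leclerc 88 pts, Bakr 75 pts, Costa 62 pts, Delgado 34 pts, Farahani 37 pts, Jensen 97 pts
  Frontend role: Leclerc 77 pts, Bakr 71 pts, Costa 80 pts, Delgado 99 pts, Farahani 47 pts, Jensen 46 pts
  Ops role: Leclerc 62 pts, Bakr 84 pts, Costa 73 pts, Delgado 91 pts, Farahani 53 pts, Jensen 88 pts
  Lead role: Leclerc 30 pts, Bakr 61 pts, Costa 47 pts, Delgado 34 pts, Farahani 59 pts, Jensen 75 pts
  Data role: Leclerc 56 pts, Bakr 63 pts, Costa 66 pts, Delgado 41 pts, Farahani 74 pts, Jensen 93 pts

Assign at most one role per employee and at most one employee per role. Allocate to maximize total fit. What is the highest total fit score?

Maximum total: 523 pts

This is a one-to-one assignment (maximum-weight bipartite matching).
Optimal: Leclerc→Design role (88 pts), Bakr→Backend role (95 pts), Costa→Ops role (73 pts), Delgado→Frontend role (99 pts), Farahani→Data role (74 pts), Jensen→QA role (94 pts) — total 88+95+73+99+74+94 = 523 pts.
Column-greedy (each role in turn goes to its best remaining employee) gives 508 pts, worse by 15.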